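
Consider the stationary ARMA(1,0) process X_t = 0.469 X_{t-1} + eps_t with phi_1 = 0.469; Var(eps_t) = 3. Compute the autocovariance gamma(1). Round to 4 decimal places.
\gamma(1) = 1.8038

Multiply the model equation by X_{t-k} and take expectations. With theta_0 = psi_0 = 1 and psi_j the MA(infinity) weights, this gives
  gamma(k) - sum_i phi_i gamma(k-i) = c_k,
  c_k = sigma^2 * sum_{j=k..q} theta_j psi_{j-k}   (c_k = 0 for k > q),
using gamma(-m) = gamma(m).
Pure AR (q = 0): c_0 = sigma^2 = 3, c_k = 0 for k >= 1.
Equations for k = 0 and k = 1 (AR order 1):
  gamma(0) = phi_1 gamma(1) + c_0
  gamma(1) = phi_1 gamma(0) + c_1
Substituting the second into the first: gamma(0) (1 - phi_1^2) = c_0 + phi_1 c_1, so
  gamma(0) = c_0 / (1 - phi_1^2) = 3 / (1 - (0.469)^2) = 3 / 0.780039 = 3.845962.
  gamma(1) = phi_1 gamma(0) = (0.469)(3.845962) = 1.803756.
Therefore gamma(1) = 1.8038 (to 4 decimal places).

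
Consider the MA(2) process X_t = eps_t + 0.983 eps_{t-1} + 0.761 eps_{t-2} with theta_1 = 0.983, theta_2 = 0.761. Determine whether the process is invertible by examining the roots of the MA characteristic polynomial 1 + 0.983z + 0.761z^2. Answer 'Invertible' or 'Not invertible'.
\text{Invertible}

The MA(q) characteristic polynomial is P(z) = 1 + 0.983z + 0.761z^2.
Invertibility requires all roots to lie outside the unit circle, i.e. |z| > 1 for every root.
Set 1 + (0.983) z + (0.761) z^2 = 0, i.e. a z^2 + b z + c = 0 with a = 0.761, b = 0.983, c = 1.
Discriminant D = b^2 - 4ac = (0.983)^2 - 4*(0.761)*1 = 0.966289 - (3.044) = -2.077711.
D < 0, so the roots are the complex-conjugate pair z = (-b +/- i sqrt(-D)) / (2a) = -0.6459 +/- 0.9471i.
For a conjugate pair |z|^2 = z * conj(z) = (product of roots) = c/a = 1/(0.761) = 1.31406, so |z| = sqrt(1.31406) = 1.1463 for both roots.
Moduli of all roots: 1.1463, 1.1463.
All moduli strictly greater than 1? Yes.
Verdict: Invertible.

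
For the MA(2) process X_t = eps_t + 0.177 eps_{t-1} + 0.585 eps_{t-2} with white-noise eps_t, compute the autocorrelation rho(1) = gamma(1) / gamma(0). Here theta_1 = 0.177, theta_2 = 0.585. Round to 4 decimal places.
\rho(1) = 0.2042

For an MA(q) process with theta_0 = 1, the autocovariance is
  gamma(k) = sigma^2 * sum_{i=0..q-k} theta_i * theta_{i+k},
and rho(k) = gamma(k) / gamma(0). Sigma^2 cancels.
  numerator   = (1)*(0.177) + (0.177)*(0.585) = 0.280545.
  denominator = (1)^2 + (0.177)^2 + (0.585)^2 = 1.373554.
  rho(1) = 0.280545 / 1.373554 = 0.2042.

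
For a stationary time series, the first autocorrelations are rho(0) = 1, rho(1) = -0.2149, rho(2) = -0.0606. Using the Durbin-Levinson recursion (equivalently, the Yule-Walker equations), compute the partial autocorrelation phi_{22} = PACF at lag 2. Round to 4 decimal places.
\phi_{22} = -0.1120

The PACF at lag k is phi_{kk}, the last component of the solution
to the Yule-Walker system G_k phi = r_k where
  (G_k)_{ij} = rho(|i - j|), (r_k)_i = rho(i), i,j = 1..k.
Equivalently, Durbin-Levinson gives phi_{kk} iteratively:
  phi_{11} = rho(1)
  phi_{kk} = [rho(k) - sum_{j=1..k-1} phi_{k-1,j} rho(k-j)]
            / [1 - sum_{j=1..k-1} phi_{k-1,j} rho(j)],
  phi_{k,j} = phi_{k-1,j} - phi_{kk} phi_{k-1,k-j},  j = 1..k-1.
Step k = 1:
  phi_11 = rho(1) = -0.2149.
Step k = 2:
  phi_22 = [rho(2) - phi_11 rho(1)] / [1 - phi_11 rho(1)] = [-0.0606 - (-0.2149)(-0.2149)] / [1 - (-0.2149)(-0.2149)]
         = -0.10678201 / 0.95381799 = -0.112.
Therefore phi_{22} = -0.1120.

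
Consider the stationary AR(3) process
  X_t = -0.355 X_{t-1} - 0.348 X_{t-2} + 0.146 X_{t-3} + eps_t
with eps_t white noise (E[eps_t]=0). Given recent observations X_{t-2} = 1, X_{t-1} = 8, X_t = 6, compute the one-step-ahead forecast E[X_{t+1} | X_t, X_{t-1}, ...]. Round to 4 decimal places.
E[X_{t+1} \mid \mathcal F_t] = -4.7680

For an AR(p) model X_t = c + sum_i phi_i X_{t-i} + eps_t, the
one-step-ahead conditional mean is
  E[X_{t+1} | X_t, ...] = c + sum_i phi_i X_{t+1-i}.
Substitute known values:
  E[X_{t+1} | ...] = (-0.355) * (6) + (-0.348) * (8) + (0.146) * (1)
                   = -4.7680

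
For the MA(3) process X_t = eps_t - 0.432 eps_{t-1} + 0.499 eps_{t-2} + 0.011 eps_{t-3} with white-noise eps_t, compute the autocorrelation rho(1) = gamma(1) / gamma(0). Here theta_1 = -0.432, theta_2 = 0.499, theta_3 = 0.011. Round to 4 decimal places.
\rho(1) = -0.4472

For an MA(q) process with theta_0 = 1, the autocovariance is
  gamma(k) = sigma^2 * sum_{i=0..q-k} theta_i * theta_{i+k},
and rho(k) = gamma(k) / gamma(0). Sigma^2 cancels.
  numerator   = (1)*(-0.432) + (-0.432)*(0.499) + (0.499)*(0.011) = -0.642079.
  denominator = (1)^2 + (-0.432)^2 + (0.499)^2 + (0.011)^2 = 1.435746.
  rho(1) = -0.642079 / 1.435746 = -0.4472.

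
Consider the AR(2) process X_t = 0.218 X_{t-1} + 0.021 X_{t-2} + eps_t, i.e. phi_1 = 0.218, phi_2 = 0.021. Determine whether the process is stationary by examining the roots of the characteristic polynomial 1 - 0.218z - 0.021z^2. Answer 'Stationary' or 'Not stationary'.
\text{Stationary}

The AR(p) characteristic polynomial is P(z) = 1 - 0.218z - 0.021z^2.
Stationarity requires all roots to lie outside the unit circle, i.e. |z| > 1 for every root.
Set 1 + (-0.218) z + (-0.021) z^2 = 0, i.e. a z^2 + b z + c = 0 with a = -0.021, b = -0.218, c = 1.
Discriminant D = b^2 - 4ac = (-0.218)^2 - 4*(-0.021)*1 = 0.047524 - (-0.084) = 0.131524.
D >= 0, so the roots are real: z = (-b +/- sqrt(D)) / (2a) = (0.218 +/- 0.362662) / (-0.042).
  z_1 = (0.218 + 0.362662) / (-0.042) = -13.8253,   |z_1| = 13.8253.
  z_2 = (0.218 - 0.362662) / (-0.042) = 3.4443,   |z_2| = 3.4443.
Moduli of all roots: 13.8253, 3.4443.
All moduli strictly greater than 1? Yes.
Verdict: Stationary.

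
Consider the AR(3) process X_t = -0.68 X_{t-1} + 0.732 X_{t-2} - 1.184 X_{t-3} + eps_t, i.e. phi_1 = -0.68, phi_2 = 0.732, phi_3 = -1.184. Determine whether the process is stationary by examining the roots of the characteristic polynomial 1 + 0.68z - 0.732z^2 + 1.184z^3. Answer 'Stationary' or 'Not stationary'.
\text{Not stationary}

The AR(p) characteristic polynomial is P(z) = 1 + 0.68z - 0.732z^2 + 1.184z^3.
Stationarity requires all roots to lie outside the unit circle, i.e. |z| > 1 for every root.
Degree 3: look for a simple real root z0 first, then factor out (1 - z/z0) and solve the remaining quadratic.
Testing z0 = -0.625: P(-0.625) = 1 + (0.68)(-0.625) + (-0.732)(-0.625)^2 + (1.184)(-0.625)^3
  = 1 + (-0.425) + (-0.285938) + (-0.289062) = 0.  So z_0 = -0.625 is a root, |z_0| = 0.625.
Divide out the factor (1 + 1.6 z) = (1 - z/z0) (since 1/z0 = -1.6):
  P(z) = (1 + 1.6 z)(1 + (-0.92) z + (0.74) z^2)
  [check: z-coef -0.92 - (-1.6) = 0.68; z^2-coef 0.74 - (-1.6)(-0.92) = -0.732; z^3-coef -(-1.6)(0.74) = 1.184.]
Remaining roots from the quadratic factor 1 + (-0.92) z + (0.74) z^2:
  Set 1 + (-0.92) z + (0.74) z^2 = 0, i.e. a z^2 + b z + c = 0 with a = 0.74, b = -0.92, c = 1.
  Discriminant D = b^2 - 4ac = (-0.92)^2 - 4*(0.74)*1 = 0.8464 - (2.96) = -2.1136.
  D < 0, so the roots are the complex-conjugate pair z = (-b +/- i sqrt(-D)) / (2a) = 0.6216 +/- 0.9823i.
  For a conjugate pair |z|^2 = z * conj(z) = (product of roots) = c/a = 1/(0.74) = 1.351351, so |z| = sqrt(1.351351) = 1.1625 for both roots.
Moduli of all roots: 0.6250, 1.1625, 1.1625.
All moduli strictly greater than 1? No.
Verdict: Not stationary.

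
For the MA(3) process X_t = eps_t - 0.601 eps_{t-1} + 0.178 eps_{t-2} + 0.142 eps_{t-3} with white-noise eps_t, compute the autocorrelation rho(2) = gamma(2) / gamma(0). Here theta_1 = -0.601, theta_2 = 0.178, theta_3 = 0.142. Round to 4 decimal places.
\rho(2) = 0.0656

For an MA(q) process with theta_0 = 1, the autocovariance is
  gamma(k) = sigma^2 * sum_{i=0..q-k} theta_i * theta_{i+k},
and rho(k) = gamma(k) / gamma(0). Sigma^2 cancels.
  numerator   = (1)*(0.178) + (-0.601)*(0.142) = 0.092658.
  denominator = (1)^2 + (-0.601)^2 + (0.178)^2 + (0.142)^2 = 1.413049.
  rho(2) = 0.092658 / 1.413049 = 0.0656.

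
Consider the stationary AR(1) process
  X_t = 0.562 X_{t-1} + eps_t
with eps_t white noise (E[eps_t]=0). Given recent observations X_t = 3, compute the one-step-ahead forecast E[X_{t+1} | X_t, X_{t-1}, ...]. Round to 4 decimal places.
E[X_{t+1} \mid \mathcal F_t] = 1.6860

For an AR(p) model X_t = c + sum_i phi_i X_{t-i} + eps_t, the
one-step-ahead conditional mean is
  E[X_{t+1} | X_t, ...] = c + sum_i phi_i X_{t+1-i}.
Substitute known values:
  E[X_{t+1} | ...] = (0.562) * (3)
                   = 1.6860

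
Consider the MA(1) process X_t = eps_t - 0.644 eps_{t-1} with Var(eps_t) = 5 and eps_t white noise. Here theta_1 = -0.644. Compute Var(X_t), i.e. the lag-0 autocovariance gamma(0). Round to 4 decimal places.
\gamma(0) = 7.0737

For an MA(q) process X_t = eps_t + sum_i theta_i eps_{t-i} with
Var(eps_t) = sigma^2, the variance is
  gamma(0) = sigma^2 * (1 + sum_i theta_i^2).
  sum_i theta_i^2 = (-0.644)^2 = 0.414736.
  gamma(0) = 5 * (1 + 0.414736) = 5 * 1.414736 = 7.07368, which rounds to 7.0737.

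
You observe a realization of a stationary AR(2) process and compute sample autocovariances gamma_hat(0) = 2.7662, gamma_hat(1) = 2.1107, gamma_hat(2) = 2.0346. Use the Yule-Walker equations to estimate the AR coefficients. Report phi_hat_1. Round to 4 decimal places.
\hat\phi_{1} = 0.4830

The Yule-Walker equations for an AR(p) process read, in matrix form,
  Gamma_p phi = r_p,   with   (Gamma_p)_{ij} = gamma(|i - j|),
                       (r_p)_i = gamma(i),   i,j = 1..p.
Substitute the sample gammas (Toeplitz matrix and right-hand side of size 2):
  Gamma_p = [[2.7662, 2.1107], [2.1107, 2.7662]]
  r_p     = [2.1107, 2.0346]
Written out:
  2.7662 phi_1 + 2.1107 phi_2 = 2.1107
  2.1107 phi_1 + 2.7662 phi_2 = 2.0346
Solve by Cramer's rule:
  det = gamma(0)^2 - gamma(1)^2 = (2.7662)^2 - (2.1107)^2 = 7.65186244 - 4.45505449 = 3.19680795
  phi_hat_1 = [gamma(1) gamma(0) - gamma(1) gamma(2)] / det = [(2.1107)(2.7662) - (2.1107)(2.0346)] / 3.19680795 = 1.54418812 / 3.19680795 = 0.483
  phi_hat_2 = [gamma(0) gamma(2) - gamma(1)^2] / det = [(2.7662)(2.0346) - (2.1107)^2] / 3.19680795 = 1.17305603 / 3.19680795 = 0.3669
So phi_hat = [0.4830, 0.3669].
Therefore phi_hat_1 = 0.4830.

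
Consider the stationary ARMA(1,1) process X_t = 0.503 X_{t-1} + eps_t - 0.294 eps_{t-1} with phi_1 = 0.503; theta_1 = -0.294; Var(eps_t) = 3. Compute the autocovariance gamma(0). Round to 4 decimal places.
\gamma(0) = 3.1754

Multiply the model equation by X_{t-k} and take expectations. With theta_0 = psi_0 = 1 and psi_j the MA(infinity) weights, this gives
  gamma(k) - sum_i phi_i gamma(k-i) = c_k,
  c_k = sigma^2 * sum_{j=k..q} theta_j psi_{j-k}   (c_k = 0 for k > q),
using gamma(-m) = gamma(m).
psi-weights needed (psi_j = theta_j + sum_i phi_i psi_{j-i}):
  psi_1 = theta_1 + phi_1 = -0.294 + (0.503) = 0.209
Right-hand sides:
  c_0 = sigma^2 (1 + theta_1 psi_1) = 3 * (1 + (-0.294)(0.209)) = 3 * 0.938554 = 2.815662
  c_1 = sigma^2 theta_1 = 3 * (-0.294) = -0.882
  c_2 = 0
Equations for k = 0 and k = 1 (AR order 1):
  gamma(0) = phi_1 gamma(1) + c_0
  gamma(1) = phi_1 gamma(0) + c_1
Substituting the second into the first: gamma(0) (1 - phi_1^2) = c_0 + phi_1 c_1, so
  gamma(0) = (c_0 + phi_1 c_1) / (1 - phi_1^2) = (2.815662 + (0.503)(-0.882)) / (1 - (0.503)^2) = 2.372016 / 0.746991 = 3.175428.
Therefore gamma(0) = 3.1754 (to 4 decimal places).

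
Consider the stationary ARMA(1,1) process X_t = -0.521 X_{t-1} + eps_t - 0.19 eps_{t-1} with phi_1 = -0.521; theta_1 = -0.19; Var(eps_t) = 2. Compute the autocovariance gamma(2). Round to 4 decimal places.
\gamma(2) = 1.1175

Multiply the model equation by X_{t-k} and take expectations. With theta_0 = psi_0 = 1 and psi_j the MA(infinity) weights, this gives
  gamma(k) - sum_i phi_i gamma(k-i) = c_k,
  c_k = sigma^2 * sum_{j=k..q} theta_j psi_{j-k}   (c_k = 0 for k > q),
using gamma(-m) = gamma(m).
psi-weights needed (psi_j = theta_j + sum_i phi_i psi_{j-i}):
  psi_1 = theta_1 + phi_1 = -0.19 + (-0.521) = -0.711
Right-hand sides:
  c_0 = sigma^2 (1 + theta_1 psi_1) = 2 * (1 + (-0.19)(-0.711)) = 2 * 1.13509 = 2.27018
  c_1 = sigma^2 theta_1 = 2 * (-0.19) = -0.38
  c_2 = 0
Equations for k = 0 and k = 1 (AR order 1):
  gamma(0) = phi_1 gamma(1) + c_0
  gamma(1) = phi_1 gamma(0) + c_1
Substituting the second into the first: gamma(0) (1 - phi_1^2) = c_0 + phi_1 c_1, so
  gamma(0) = (c_0 + phi_1 c_1) / (1 - phi_1^2) = (2.27018 + (-0.521)(-0.38)) / (1 - (-0.521)^2) = 2.46816 / 0.728559 = 3.387728.
  gamma(1) = phi_1 gamma(0) + c_1 = (-0.521)(3.387728) + (-0.38) = -2.145006.
For k = 2 (> q): gamma(2) = phi_1 gamma(1) = (-0.521)(-2.145006) = 1.117548.
Therefore gamma(2) = 1.1175 (to 4 decimal places).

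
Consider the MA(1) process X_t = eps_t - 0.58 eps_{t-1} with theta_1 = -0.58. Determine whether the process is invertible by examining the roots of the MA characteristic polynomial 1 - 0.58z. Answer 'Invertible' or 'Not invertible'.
\text{Invertible}

The MA(q) characteristic polynomial is P(z) = 1 - 0.58z.
Invertibility requires all roots to lie outside the unit circle, i.e. |z| > 1 for every root.
This is linear in z: 1 + (-0.58) z = 0  =>  z = -1/(-0.58) = 1.724138,  |z| = 1.724138.
Moduli of all roots: 1.7241.
All moduli strictly greater than 1? Yes.
Verdict: Invertible.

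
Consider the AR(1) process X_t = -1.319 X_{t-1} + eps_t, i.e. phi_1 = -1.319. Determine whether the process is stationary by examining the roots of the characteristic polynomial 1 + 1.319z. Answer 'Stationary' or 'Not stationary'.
\text{Not stationary}

The AR(p) characteristic polynomial is P(z) = 1 + 1.319z.
Stationarity requires all roots to lie outside the unit circle, i.e. |z| > 1 for every root.
This is linear in z: 1 + (1.319) z = 0  =>  z = -1/(1.319) = -0.75815,  |z| = 0.75815.
Moduli of all roots: 0.7582.
All moduli strictly greater than 1? No.
Verdict: Not stationary.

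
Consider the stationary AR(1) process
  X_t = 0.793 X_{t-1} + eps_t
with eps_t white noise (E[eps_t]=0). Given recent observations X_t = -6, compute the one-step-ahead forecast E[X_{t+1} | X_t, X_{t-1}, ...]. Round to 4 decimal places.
E[X_{t+1} \mid \mathcal F_t] = -4.7580

For an AR(p) model X_t = c + sum_i phi_i X_{t-i} + eps_t, the
one-step-ahead conditional mean is
  E[X_{t+1} | X_t, ...] = c + sum_i phi_i X_{t+1-i}.
Substitute known values:
  E[X_{t+1} | ...] = (0.793) * (-6)
                   = -4.7580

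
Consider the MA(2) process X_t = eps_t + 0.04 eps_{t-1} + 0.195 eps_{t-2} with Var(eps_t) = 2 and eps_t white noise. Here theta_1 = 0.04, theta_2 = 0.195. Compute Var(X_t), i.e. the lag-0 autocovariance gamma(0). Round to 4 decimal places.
\gamma(0) = 2.0793

For an MA(q) process X_t = eps_t + sum_i theta_i eps_{t-i} with
Var(eps_t) = sigma^2, the variance is
  gamma(0) = sigma^2 * (1 + sum_i theta_i^2).
  sum_i theta_i^2 = (0.04)^2 + (0.195)^2 = 0.0016 + 0.038025 = 0.039625.
  gamma(0) = 2 * (1 + 0.039625) = 2 * 1.039625 = 2.07925, which rounds to 2.0793.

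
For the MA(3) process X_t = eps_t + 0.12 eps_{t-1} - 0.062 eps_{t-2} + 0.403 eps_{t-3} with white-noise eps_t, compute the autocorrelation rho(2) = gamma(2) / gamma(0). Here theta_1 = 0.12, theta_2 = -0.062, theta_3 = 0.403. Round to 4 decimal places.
\rho(2) = -0.0116

For an MA(q) process with theta_0 = 1, the autocovariance is
  gamma(k) = sigma^2 * sum_{i=0..q-k} theta_i * theta_{i+k},
and rho(k) = gamma(k) / gamma(0). Sigma^2 cancels.
  numerator   = (1)*(-0.062) + (0.12)*(0.403) = -0.01364.
  denominator = (1)^2 + (0.12)^2 + (-0.062)^2 + (0.403)^2 = 1.180653.
  rho(2) = -0.01364 / 1.180653 = -0.0116.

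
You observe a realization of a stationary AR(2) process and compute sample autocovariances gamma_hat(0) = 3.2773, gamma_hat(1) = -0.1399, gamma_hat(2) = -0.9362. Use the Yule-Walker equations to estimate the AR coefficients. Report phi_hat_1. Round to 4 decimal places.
\hat\phi_{1} = -0.0550

The Yule-Walker equations for an AR(p) process read, in matrix form,
  Gamma_p phi = r_p,   with   (Gamma_p)_{ij} = gamma(|i - j|),
                       (r_p)_i = gamma(i),   i,j = 1..p.
Substitute the sample gammas (Toeplitz matrix and right-hand side of size 2):
  Gamma_p = [[3.2773, -0.1399], [-0.1399, 3.2773]]
  r_p     = [-0.1399, -0.9362]
Written out:
  3.2773 phi_1 - 0.1399 phi_2 = -0.1399
  -0.1399 phi_1 + 3.2773 phi_2 = -0.9362
Solve by Cramer's rule:
  det = gamma(0)^2 - gamma(1)^2 = (3.2773)^2 - (-0.1399)^2 = 10.74069529 - 0.01957201 = 10.72112328
  phi_hat_1 = [gamma(1) gamma(0) - gamma(1) gamma(2)] / det = [(-0.1399)(3.2773) - (-0.1399)(-0.9362)] / 10.72112328 = -0.58946865 / 10.72112328 = -0.055
  phi_hat_2 = [gamma(0) gamma(2) - gamma(1)^2] / det = [(3.2773)(-0.9362) - (-0.1399)^2] / 10.72112328 = -3.08778027 / 10.72112328 = -0.288
So phi_hat = [-0.0550, -0.2880].
Therefore phi_hat_1 = -0.0550.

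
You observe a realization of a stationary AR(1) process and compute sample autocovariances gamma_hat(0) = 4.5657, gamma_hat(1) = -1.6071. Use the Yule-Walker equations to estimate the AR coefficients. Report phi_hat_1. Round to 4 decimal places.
\hat\phi_{1} = -0.3520

The Yule-Walker equations for an AR(p) process read, in matrix form,
  Gamma_p phi = r_p,   with   (Gamma_p)_{ij} = gamma(|i - j|),
                       (r_p)_i = gamma(i),   i,j = 1..p.
Substitute the sample gammas (Toeplitz matrix and right-hand side of size 1):
  Gamma_p = [[4.5657]]
  r_p     = [-1.6071]
With p = 1 this is the single equation gamma(0) phi_1 = gamma(1):
  phi_hat_1 = gamma(1) / gamma(0) = -1.6071 / 4.5657 = -0.3520.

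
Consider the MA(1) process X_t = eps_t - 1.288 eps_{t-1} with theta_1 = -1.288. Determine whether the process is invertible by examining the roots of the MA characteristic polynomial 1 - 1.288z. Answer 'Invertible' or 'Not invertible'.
\text{Not invertible}

The MA(q) characteristic polynomial is P(z) = 1 - 1.288z.
Invertibility requires all roots to lie outside the unit circle, i.e. |z| > 1 for every root.
This is linear in z: 1 + (-1.288) z = 0  =>  z = -1/(-1.288) = 0.776398,  |z| = 0.776398.
Moduli of all roots: 0.7764.
All moduli strictly greater than 1? No.
Verdict: Not invertible.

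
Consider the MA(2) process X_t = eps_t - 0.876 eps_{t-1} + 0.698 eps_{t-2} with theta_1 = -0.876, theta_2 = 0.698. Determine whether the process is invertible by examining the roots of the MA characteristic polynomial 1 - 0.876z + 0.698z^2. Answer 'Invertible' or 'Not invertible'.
\text{Invertible}

The MA(q) characteristic polynomial is P(z) = 1 - 0.876z + 0.698z^2.
Invertibility requires all roots to lie outside the unit circle, i.e. |z| > 1 for every root.
Set 1 + (-0.876) z + (0.698) z^2 = 0, i.e. a z^2 + b z + c = 0 with a = 0.698, b = -0.876, c = 1.
Discriminant D = b^2 - 4ac = (-0.876)^2 - 4*(0.698)*1 = 0.767376 - (2.792) = -2.024624.
D < 0, so the roots are the complex-conjugate pair z = (-b +/- i sqrt(-D)) / (2a) = 0.6275 +/- 1.0193i.
For a conjugate pair |z|^2 = z * conj(z) = (product of roots) = c/a = 1/(0.698) = 1.432665, so |z| = sqrt(1.432665) = 1.1969 for both roots.
Moduli of all roots: 1.1969, 1.1969.
All moduli strictly greater than 1? Yes.
Verdict: Invertible.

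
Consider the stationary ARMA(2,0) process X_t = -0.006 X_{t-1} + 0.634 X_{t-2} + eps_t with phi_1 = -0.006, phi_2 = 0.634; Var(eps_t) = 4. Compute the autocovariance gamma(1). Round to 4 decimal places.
\gamma(1) = -0.1097

Multiply the model equation by X_{t-k} and take expectations. With theta_0 = psi_0 = 1 and psi_j the MA(infinity) weights, this gives
  gamma(k) - sum_i phi_i gamma(k-i) = c_k,
  c_k = sigma^2 * sum_{j=k..q} theta_j psi_{j-k}   (c_k = 0 for k > q),
using gamma(-m) = gamma(m).
Pure AR (q = 0): c_0 = sigma^2 = 4, c_k = 0 for k >= 1.
Equations for k = 0, 1, 2 (AR order 2, c_2 = 0):
  (E0) gamma(0) = phi_1 gamma(1) + phi_2 gamma(2) + c_0
  (E1) gamma(1) = phi_1 gamma(0) + phi_2 gamma(1) + c_1
  (E2) gamma(2) = phi_1 gamma(1) + phi_2 gamma(0)
From (E1): gamma(1) = A gamma(0) + B with
  A = phi_1 / (1 - phi_2) = -0.006 / 0.366 = -0.016393,   B = c_1 / (1 - phi_2) = 0 / 0.366 = 0.
Insert (E2) into (E0): gamma(0) (1 - phi_2^2) = phi_1 (1 + phi_2) gamma(1) + c_0.
  phi_1 (1 + phi_2) = (-0.006)(1.634) = -0.009804,   1 - phi_2^2 = 0.598044.
Replace gamma(1) by A gamma(0) + B and collect gamma(0):
  gamma(0) [0.598044 - (-0.009804)(-0.016393)] = c_0 = 4
  gamma(0) * 0.597883 = 4
  gamma(0) = 4 / 0.597883 = 6.690269.
  gamma(1) = A gamma(0) = (-0.016393)(6.690269) = -0.109677.
Therefore gamma(1) = -0.1097 (to 4 decimal places).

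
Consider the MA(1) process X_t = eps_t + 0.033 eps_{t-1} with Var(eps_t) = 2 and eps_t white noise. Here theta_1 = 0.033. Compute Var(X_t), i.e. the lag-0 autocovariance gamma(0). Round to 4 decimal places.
\gamma(0) = 2.0022

For an MA(q) process X_t = eps_t + sum_i theta_i eps_{t-i} with
Var(eps_t) = sigma^2, the variance is
  gamma(0) = sigma^2 * (1 + sum_i theta_i^2).
  sum_i theta_i^2 = (0.033)^2 = 0.001089.
  gamma(0) = 2 * (1 + 0.001089) = 2 * 1.001089 = 2.002178, which rounds to 2.0022.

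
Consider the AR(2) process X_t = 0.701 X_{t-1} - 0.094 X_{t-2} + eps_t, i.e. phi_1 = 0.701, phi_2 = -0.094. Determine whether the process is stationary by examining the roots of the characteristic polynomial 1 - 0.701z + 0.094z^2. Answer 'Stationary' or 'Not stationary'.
\text{Stationary}

The AR(p) characteristic polynomial is P(z) = 1 - 0.701z + 0.094z^2.
Stationarity requires all roots to lie outside the unit circle, i.e. |z| > 1 for every root.
Set 1 + (-0.701) z + (0.094) z^2 = 0, i.e. a z^2 + b z + c = 0 with a = 0.094, b = -0.701, c = 1.
Discriminant D = b^2 - 4ac = (-0.701)^2 - 4*(0.094)*1 = 0.491401 - (0.376) = 0.115401.
D >= 0, so the roots are real: z = (-b +/- sqrt(D)) / (2a) = (0.701 +/- 0.339707) / (0.188).
  z_1 = (0.701 + 0.339707) / (0.188) = 5.5357,   |z_1| = 5.5357.
  z_2 = (0.701 - 0.339707) / (0.188) = 1.9218,   |z_2| = 1.9218.
Moduli of all roots: 5.5357, 1.9218.
All moduli strictly greater than 1? Yes.
Verdict: Stationary.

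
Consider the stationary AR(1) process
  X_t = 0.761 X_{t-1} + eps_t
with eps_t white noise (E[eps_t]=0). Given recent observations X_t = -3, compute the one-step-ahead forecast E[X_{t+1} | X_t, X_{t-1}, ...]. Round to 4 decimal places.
E[X_{t+1} \mid \mathcal F_t] = -2.2830

For an AR(p) model X_t = c + sum_i phi_i X_{t-i} + eps_t, the
one-step-ahead conditional mean is
  E[X_{t+1} | X_t, ...] = c + sum_i phi_i X_{t+1-i}.
Substitute known values:
  E[X_{t+1} | ...] = (0.761) * (-3)
                   = -2.2830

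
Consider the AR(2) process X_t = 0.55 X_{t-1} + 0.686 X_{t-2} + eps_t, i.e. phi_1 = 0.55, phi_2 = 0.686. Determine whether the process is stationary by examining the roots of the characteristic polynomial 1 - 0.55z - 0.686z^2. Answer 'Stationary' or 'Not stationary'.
\text{Not stationary}

The AR(p) characteristic polynomial is P(z) = 1 - 0.55z - 0.686z^2.
Stationarity requires all roots to lie outside the unit circle, i.e. |z| > 1 for every root.
Set 1 + (-0.55) z + (-0.686) z^2 = 0, i.e. a z^2 + b z + c = 0 with a = -0.686, b = -0.55, c = 1.
Discriminant D = b^2 - 4ac = (-0.55)^2 - 4*(-0.686)*1 = 0.3025 - (-2.744) = 3.0465.
D >= 0, so the roots are real: z = (-b +/- sqrt(D)) / (2a) = (0.55 +/- 1.745423) / (-1.372).
  z_1 = (0.55 + 1.745423) / (-1.372) = -1.673,   |z_1| = 1.673.
  z_2 = (0.55 - 1.745423) / (-1.372) = 0.8713,   |z_2| = 0.8713.
Moduli of all roots: 1.6730, 0.8713.
All moduli strictly greater than 1? No.
Verdict: Not stationary.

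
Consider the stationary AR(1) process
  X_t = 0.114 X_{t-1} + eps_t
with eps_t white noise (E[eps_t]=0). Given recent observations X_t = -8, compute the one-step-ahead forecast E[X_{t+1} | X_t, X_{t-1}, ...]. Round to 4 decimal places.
E[X_{t+1} \mid \mathcal F_t] = -0.9120

For an AR(p) model X_t = c + sum_i phi_i X_{t-i} + eps_t, the
one-step-ahead conditional mean is
  E[X_{t+1} | X_t, ...] = c + sum_i phi_i X_{t+1-i}.
Substitute known values:
  E[X_{t+1} | ...] = (0.114) * (-8)
                   = -0.9120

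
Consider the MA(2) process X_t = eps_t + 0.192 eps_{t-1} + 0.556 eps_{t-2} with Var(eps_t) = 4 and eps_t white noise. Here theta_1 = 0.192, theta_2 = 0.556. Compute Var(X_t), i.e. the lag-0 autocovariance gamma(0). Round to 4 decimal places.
\gamma(0) = 5.3840

For an MA(q) process X_t = eps_t + sum_i theta_i eps_{t-i} with
Var(eps_t) = sigma^2, the variance is
  gamma(0) = sigma^2 * (1 + sum_i theta_i^2).
  sum_i theta_i^2 = (0.192)^2 + (0.556)^2 = 0.036864 + 0.309136 = 0.346.
  gamma(0) = 4 * (1 + 0.346) = 4 * 1.346 = 5.384, which rounds to 5.3840.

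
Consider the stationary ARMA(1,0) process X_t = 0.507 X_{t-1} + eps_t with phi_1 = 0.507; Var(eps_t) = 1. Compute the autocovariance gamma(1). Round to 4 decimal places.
\gamma(1) = 0.6824

Multiply the model equation by X_{t-k} and take expectations. With theta_0 = psi_0 = 1 and psi_j the MA(infinity) weights, this gives
  gamma(k) - sum_i phi_i gamma(k-i) = c_k,
  c_k = sigma^2 * sum_{j=k..q} theta_j psi_{j-k}   (c_k = 0 for k > q),
using gamma(-m) = gamma(m).
Pure AR (q = 0): c_0 = sigma^2 = 1, c_k = 0 for k >= 1.
Equations for k = 0 and k = 1 (AR order 1):
  gamma(0) = phi_1 gamma(1) + c_0
  gamma(1) = phi_1 gamma(0) + c_1
Substituting the second into the first: gamma(0) (1 - phi_1^2) = c_0 + phi_1 c_1, so
  gamma(0) = c_0 / (1 - phi_1^2) = 1 / (1 - (0.507)^2) = 1 / 0.742951 = 1.345984.
  gamma(1) = phi_1 gamma(0) = (0.507)(1.345984) = 0.682414.
Therefore gamma(1) = 0.6824 (to 4 decimal places).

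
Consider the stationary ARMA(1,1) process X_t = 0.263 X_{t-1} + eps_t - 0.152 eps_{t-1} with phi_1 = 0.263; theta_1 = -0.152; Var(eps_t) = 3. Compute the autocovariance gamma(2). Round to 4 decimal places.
\gamma(2) = 0.0903

Multiply the model equation by X_{t-k} and take expectations. With theta_0 = psi_0 = 1 and psi_j the MA(infinity) weights, this gives
  gamma(k) - sum_i phi_i gamma(k-i) = c_k,
  c_k = sigma^2 * sum_{j=k..q} theta_j psi_{j-k}   (c_k = 0 for k > q),
using gamma(-m) = gamma(m).
psi-weights needed (psi_j = theta_j + sum_i phi_i psi_{j-i}):
  psi_1 = theta_1 + phi_1 = -0.152 + (0.263) = 0.111
Right-hand sides:
  c_0 = sigma^2 (1 + theta_1 psi_1) = 3 * (1 + (-0.152)(0.111)) = 3 * 0.983128 = 2.949384
  c_1 = sigma^2 theta_1 = 3 * (-0.152) = -0.456
  c_2 = 0
Equations for k = 0 and k = 1 (AR order 1):
  gamma(0) = phi_1 gamma(1) + c_0
  gamma(1) = phi_1 gamma(0) + c_1
Substituting the second into the first: gamma(0) (1 - phi_1^2) = c_0 + phi_1 c_1, so
  gamma(0) = (c_0 + phi_1 c_1) / (1 - phi_1^2) = (2.949384 + (0.263)(-0.456)) / (1 - (0.263)^2) = 2.829456 / 0.930831 = 3.03971.
  gamma(1) = phi_1 gamma(0) + c_1 = (0.263)(3.03971) + (-0.456) = 0.343444.
For k = 2 (> q): gamma(2) = phi_1 gamma(1) = (0.263)(0.343444) = 0.090326.
Therefore gamma(2) = 0.0903 (to 4 decimal places).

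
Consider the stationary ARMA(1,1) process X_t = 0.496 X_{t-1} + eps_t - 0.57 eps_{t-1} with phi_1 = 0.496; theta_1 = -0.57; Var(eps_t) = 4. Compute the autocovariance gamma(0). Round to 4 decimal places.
\gamma(0) = 4.0291

Multiply the model equation by X_{t-k} and take expectations. With theta_0 = psi_0 = 1 and psi_j the MA(infinity) weights, this gives
  gamma(k) - sum_i phi_i gamma(k-i) = c_k,
  c_k = sigma^2 * sum_{j=k..q} theta_j psi_{j-k}   (c_k = 0 for k > q),
using gamma(-m) = gamma(m).
psi-weights needed (psi_j = theta_j + sum_i phi_i psi_{j-i}):
  psi_1 = theta_1 + phi_1 = -0.57 + (0.496) = -0.074
Right-hand sides:
  c_0 = sigma^2 (1 + theta_1 psi_1) = 4 * (1 + (-0.57)(-0.074)) = 4 * 1.04218 = 4.16872
  c_1 = sigma^2 theta_1 = 4 * (-0.57) = -2.28
  c_2 = 0
Equations for k = 0 and k = 1 (AR order 1):
  gamma(0) = phi_1 gamma(1) + c_0
  gamma(1) = phi_1 gamma(0) + c_1
Substituting the second into the first: gamma(0) (1 - phi_1^2) = c_0 + phi_1 c_1, so
  gamma(0) = (c_0 + phi_1 c_1) / (1 - phi_1^2) = (4.16872 + (0.496)(-2.28)) / (1 - (0.496)^2) = 3.03784 / 0.753984 = 4.029051.
Therefore gamma(0) = 4.0291 (to 4 decimal places).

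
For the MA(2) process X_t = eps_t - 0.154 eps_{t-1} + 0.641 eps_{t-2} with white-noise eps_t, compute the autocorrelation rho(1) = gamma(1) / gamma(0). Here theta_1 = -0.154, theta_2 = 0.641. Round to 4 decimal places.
\rho(1) = -0.1762

For an MA(q) process with theta_0 = 1, the autocovariance is
  gamma(k) = sigma^2 * sum_{i=0..q-k} theta_i * theta_{i+k},
and rho(k) = gamma(k) / gamma(0). Sigma^2 cancels.
  numerator   = (1)*(-0.154) + (-0.154)*(0.641) = -0.252714.
  denominator = (1)^2 + (-0.154)^2 + (0.641)^2 = 1.434597.
  rho(1) = -0.252714 / 1.434597 = -0.1762.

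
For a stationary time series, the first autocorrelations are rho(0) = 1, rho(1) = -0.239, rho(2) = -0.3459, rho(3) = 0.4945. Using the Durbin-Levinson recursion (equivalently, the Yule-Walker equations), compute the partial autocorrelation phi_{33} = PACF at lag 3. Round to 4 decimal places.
\phi_{33} = 0.3560

The PACF at lag k is phi_{kk}, the last component of the solution
to the Yule-Walker system G_k phi = r_k where
  (G_k)_{ij} = rho(|i - j|), (r_k)_i = rho(i), i,j = 1..k.
Equivalently, Durbin-Levinson gives phi_{kk} iteratively:
  phi_{11} = rho(1)
  phi_{kk} = [rho(k) - sum_{j=1..k-1} phi_{k-1,j} rho(k-j)]
            / [1 - sum_{j=1..k-1} phi_{k-1,j} rho(j)],
  phi_{k,j} = phi_{k-1,j} - phi_{kk} phi_{k-1,k-j},  j = 1..k-1.
Step k = 1:
  phi_11 = rho(1) = -0.239.
Step k = 2:
  phi_22 = [rho(2) - phi_11 rho(1)] / [1 - phi_11 rho(1)] = [-0.3459 - (-0.239)(-0.239)] / [1 - (-0.239)(-0.239)]
         = -0.403021 / 0.942879 = -0.427437.
  Update: phi_21 = phi_11 - phi_22 phi_11 = -0.239 - (-0.427437)(-0.239) = -0.341157.
Step k = 3:
  phi_33 = [rho(3) - phi_21 rho(2) - phi_22 rho(1)] / [1 - phi_21 rho(1) - phi_22 rho(2)]
    numerator   = 0.4945 - (-0.341157)(-0.3459) - (-0.427437)(-0.239) = 0.27433632
    denominator = 1 - (-0.341157)(-0.239) - (-0.427437)(-0.3459) = 0.77061307
  phi_33 = 0.27433632 / 0.77061307 = 0.356.
Therefore phi_{33} = 0.3560.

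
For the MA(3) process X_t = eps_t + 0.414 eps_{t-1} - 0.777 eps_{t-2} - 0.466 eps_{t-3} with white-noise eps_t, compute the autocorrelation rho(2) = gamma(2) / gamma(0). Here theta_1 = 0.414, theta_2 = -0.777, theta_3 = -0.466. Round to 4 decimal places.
\rho(2) = -0.4868

For an MA(q) process with theta_0 = 1, the autocovariance is
  gamma(k) = sigma^2 * sum_{i=0..q-k} theta_i * theta_{i+k},
and rho(k) = gamma(k) / gamma(0). Sigma^2 cancels.
  numerator   = (1)*(-0.777) + (0.414)*(-0.466) = -0.969924.
  denominator = (1)^2 + (0.414)^2 + (-0.777)^2 + (-0.466)^2 = 1.992281.
  rho(2) = -0.969924 / 1.992281 = -0.4868.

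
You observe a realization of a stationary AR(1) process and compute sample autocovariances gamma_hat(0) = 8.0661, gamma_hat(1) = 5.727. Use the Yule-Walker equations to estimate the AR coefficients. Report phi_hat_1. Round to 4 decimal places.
\hat\phi_{1} = 0.7100

The Yule-Walker equations for an AR(p) process read, in matrix form,
  Gamma_p phi = r_p,   with   (Gamma_p)_{ij} = gamma(|i - j|),
                       (r_p)_i = gamma(i),   i,j = 1..p.
Substitute the sample gammas (Toeplitz matrix and right-hand side of size 1):
  Gamma_p = [[8.0661]]
  r_p     = [5.727]
With p = 1 this is the single equation gamma(0) phi_1 = gamma(1):
  phi_hat_1 = gamma(1) / gamma(0) = 5.727 / 8.0661 = 0.7100.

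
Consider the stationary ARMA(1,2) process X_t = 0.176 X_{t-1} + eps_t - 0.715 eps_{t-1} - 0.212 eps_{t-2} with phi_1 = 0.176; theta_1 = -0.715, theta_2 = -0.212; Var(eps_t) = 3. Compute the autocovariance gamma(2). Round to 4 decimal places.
\gamma(2) = -0.8242

Multiply the model equation by X_{t-k} and take expectations. With theta_0 = psi_0 = 1 and psi_j the MA(infinity) weights, this gives
  gamma(k) - sum_i phi_i gamma(k-i) = c_k,
  c_k = sigma^2 * sum_{j=k..q} theta_j psi_{j-k}   (c_k = 0 for k > q),
using gamma(-m) = gamma(m).
psi-weights needed (psi_j = theta_j + sum_i phi_i psi_{j-i}):
  psi_1 = theta_1 + phi_1 = -0.715 + (0.176) = -0.539
  psi_2 = theta_2 + phi_1 psi_1 = -0.212 + (0.176)(-0.539) = -0.306864
Right-hand sides:
  c_0 = sigma^2 (1 + theta_1 psi_1 + theta_2 psi_2) = 3 * (1 + (-0.715)(-0.539) + (-0.212)(-0.306864)) = 3 * 1.45044 = 4.351321
  c_1 = sigma^2 (theta_1 + theta_2 psi_1) = 3 * (-0.715 + (-0.212)(-0.539)) = -1.802196
  c_2 = sigma^2 theta_2 = 3 * (-0.212) = -0.636
Equations for k = 0 and k = 1 (AR order 1):
  gamma(0) = phi_1 gamma(1) + c_0
  gamma(1) = phi_1 gamma(0) + c_1
Substituting the second into the first: gamma(0) (1 - phi_1^2) = c_0 + phi_1 c_1, so
  gamma(0) = (c_0 + phi_1 c_1) / (1 - phi_1^2) = (4.351321 + (0.176)(-1.802196)) / (1 - (0.176)^2) = 4.034134 / 0.969024 = 4.16309.
  gamma(1) = phi_1 gamma(0) + c_1 = (0.176)(4.16309) + (-1.802196) = -1.069492.
For k = 2: gamma(2) = phi_1 gamma(1) + c_2
  = (0.176)(-1.069492) + (-0.636) = -0.824231.
Therefore gamma(2) = -0.8242 (to 4 decimal places).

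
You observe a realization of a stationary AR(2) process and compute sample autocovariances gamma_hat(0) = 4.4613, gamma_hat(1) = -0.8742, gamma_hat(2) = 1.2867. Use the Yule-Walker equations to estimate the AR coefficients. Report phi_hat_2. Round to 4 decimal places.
\hat\phi_{2} = 0.2600

The Yule-Walker equations for an AR(p) process read, in matrix form,
  Gamma_p phi = r_p,   with   (Gamma_p)_{ij} = gamma(|i - j|),
                       (r_p)_i = gamma(i),   i,j = 1..p.
Substitute the sample gammas (Toeplitz matrix and right-hand side of size 2):
  Gamma_p = [[4.4613, -0.8742], [-0.8742, 4.4613]]
  r_p     = [-0.8742, 1.2867]
Written out:
  4.4613 phi_1 - 0.8742 phi_2 = -0.8742
  -0.8742 phi_1 + 4.4613 phi_2 = 1.2867
Solve by Cramer's rule:
  det = gamma(0)^2 - gamma(1)^2 = (4.4613)^2 - (-0.8742)^2 = 19.90319769 - 0.76422564 = 19.13897205
  phi_hat_1 = [gamma(1) gamma(0) - gamma(1) gamma(2)] / det = [(-0.8742)(4.4613) - (-0.8742)(1.2867)] / 19.13897205 = -2.77523532 / 19.13897205 = -0.145
  phi_hat_2 = [gamma(0) gamma(2) - gamma(1)^2] / det = [(4.4613)(1.2867) - (-0.8742)^2] / 19.13897205 = 4.97612907 / 19.13897205 = 0.26
So phi_hat = [-0.1450, 0.2600].
Therefore phi_hat_2 = 0.2600.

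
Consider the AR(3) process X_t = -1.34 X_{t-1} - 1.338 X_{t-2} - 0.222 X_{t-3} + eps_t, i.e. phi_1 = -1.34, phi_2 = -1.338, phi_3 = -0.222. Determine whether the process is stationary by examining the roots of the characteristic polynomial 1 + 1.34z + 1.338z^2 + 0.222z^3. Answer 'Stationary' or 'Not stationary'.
\text{Not stationary}

The AR(p) characteristic polynomial is P(z) = 1 + 1.34z + 1.338z^2 + 0.222z^3.
Stationarity requires all roots to lie outside the unit circle, i.e. |z| > 1 for every root.
Degree 3: look for a simple real root z0 first, then factor out (1 - z/z0) and solve the remaining quadratic.
Testing z0 = -5: P(-5) = 1 + (1.34)(-5) + (1.338)(-5)^2 + (0.222)(-5)^3
  = 1 + (-6.7) + (33.45) + (-27.75) = 0.  So z_0 = -5 is a root, |z_0| = 5.
Divide out the factor (1 + 0.2 z) = (1 - z/z0) (since 1/z0 = -0.2):
  P(z) = (1 + 0.2 z)(1 + (1.14) z + (1.11) z^2)
  [check: z-coef 1.14 - (-0.2) = 1.34; z^2-coef 1.11 - (-0.2)(1.14) = 1.338; z^3-coef -(-0.2)(1.11) = 0.222.]
Remaining roots from the quadratic factor 1 + (1.14) z + (1.11) z^2:
  Set 1 + (1.14) z + (1.11) z^2 = 0, i.e. a z^2 + b z + c = 0 with a = 1.11, b = 1.14, c = 1.
  Discriminant D = b^2 - 4ac = (1.14)^2 - 4*(1.11)*1 = 1.2996 - (4.44) = -3.1404.
  D < 0, so the roots are the complex-conjugate pair z = (-b +/- i sqrt(-D)) / (2a) = -0.5135 +/- 0.7983i.
  For a conjugate pair |z|^2 = z * conj(z) = (product of roots) = c/a = 1/(1.11) = 0.900901, so |z| = sqrt(0.900901) = 0.9492 for both roots.
Moduli of all roots: 5.0000, 0.9492, 0.9492.
All moduli strictly greater than 1? No.
Verdict: Not stationary.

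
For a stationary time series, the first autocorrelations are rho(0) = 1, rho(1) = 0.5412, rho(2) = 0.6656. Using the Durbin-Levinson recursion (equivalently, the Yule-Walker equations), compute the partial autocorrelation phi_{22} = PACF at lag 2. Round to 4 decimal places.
\phi_{22} = 0.5271

The PACF at lag k is phi_{kk}, the last component of the solution
to the Yule-Walker system G_k phi = r_k where
  (G_k)_{ij} = rho(|i - j|), (r_k)_i = rho(i), i,j = 1..k.
Equivalently, Durbin-Levinson gives phi_{kk} iteratively:
  phi_{11} = rho(1)
  phi_{kk} = [rho(k) - sum_{j=1..k-1} phi_{k-1,j} rho(k-j)]
            / [1 - sum_{j=1..k-1} phi_{k-1,j} rho(j)],
  phi_{k,j} = phi_{k-1,j} - phi_{kk} phi_{k-1,k-j},  j = 1..k-1.
Step k = 1:
  phi_11 = rho(1) = 0.5412.
Step k = 2:
  phi_22 = [rho(2) - phi_11 rho(1)] / [1 - phi_11 rho(1)] = [0.6656 - (0.5412)(0.5412)] / [1 - (0.5412)(0.5412)]
         = 0.37270256 / 0.70710256 = 0.5271.
Therefore phi_{22} = 0.5271.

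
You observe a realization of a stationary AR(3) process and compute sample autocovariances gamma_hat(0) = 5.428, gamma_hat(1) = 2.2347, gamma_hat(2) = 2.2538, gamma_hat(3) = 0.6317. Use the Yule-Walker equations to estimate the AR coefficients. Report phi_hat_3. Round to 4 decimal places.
\hat\phi_{3} = -0.1660

The Yule-Walker equations for an AR(p) process read, in matrix form,
  Gamma_p phi = r_p,   with   (Gamma_p)_{ij} = gamma(|i - j|),
                       (r_p)_i = gamma(i),   i,j = 1..p.
Substitute the sample gammas (Toeplitz matrix and right-hand side of size 3):
  Gamma_p = [[5.428, 2.2347, 2.2538], [2.2347, 5.428, 2.2347], [2.2538, 2.2347, 5.428]]
  r_p     = [2.2347, 2.2538, 0.6317]
Written out (R1..R3):
  (R1) 5.428 phi_1 + 2.2347 phi_2 + 2.2538 phi_3 = 2.2347
  (R2) 2.2347 phi_1 + 5.428 phi_2 + 2.2347 phi_3 = 2.2538
  (R3) 2.2538 phi_1 + 2.2347 phi_2 + 5.428 phi_3 = 0.6317
Gaussian elimination:
  R2 <- R2 - (2.2347/5.428) R1 = R2 - (0.411699) R1:  4.507977 phi_2 + 1.306814 phi_3 = 1.333777
  R3 <- R3 - (2.2538/5.428) R1 = R3 - (0.415217) R1:  1.306814 phi_2 + 4.492183 phi_3 = -0.296186
  R3 <- R3 - (1.306814/4.507977) R2 = R3 - (0.289889) R2:  4.113352 phi_3 = -0.682834
Back-substitution:
  phi_hat_3 = -0.682834 / 4.113352 = -0.166004
  phi_hat_2 = (1.333777 - (1.306814)(-0.166004)) / 4.507977 = 0.343993
  phi_hat_1 = (2.2347 - (2.2347)(0.343993) - (2.2538)(-0.166004)) / 5.428 = 0.339005
So phi_hat = [0.3390, 0.3440, -0.1660].
Therefore phi_hat_3 = -0.1660.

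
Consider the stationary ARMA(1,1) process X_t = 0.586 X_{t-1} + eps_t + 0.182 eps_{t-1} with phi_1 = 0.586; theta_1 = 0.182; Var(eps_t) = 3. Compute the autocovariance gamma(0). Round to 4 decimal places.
\gamma(0) = 5.6949

Multiply the model equation by X_{t-k} and take expectations. With theta_0 = psi_0 = 1 and psi_j the MA(infinity) weights, this gives
  gamma(k) - sum_i phi_i gamma(k-i) = c_k,
  c_k = sigma^2 * sum_{j=k..q} theta_j psi_{j-k}   (c_k = 0 for k > q),
using gamma(-m) = gamma(m).
psi-weights needed (psi_j = theta_j + sum_i phi_i psi_{j-i}):
  psi_1 = theta_1 + phi_1 = 0.182 + (0.586) = 0.768
Right-hand sides:
  c_0 = sigma^2 (1 + theta_1 psi_1) = 3 * (1 + (0.182)(0.768)) = 3 * 1.139776 = 3.419328
  c_1 = sigma^2 theta_1 = 3 * (0.182) = 0.546
  c_2 = 0
Equations for k = 0 and k = 1 (AR order 1):
  gamma(0) = phi_1 gamma(1) + c_0
  gamma(1) = phi_1 gamma(0) + c_1
Substituting the second into the first: gamma(0) (1 - phi_1^2) = c_0 + phi_1 c_1, so
  gamma(0) = (c_0 + phi_1 c_1) / (1 - phi_1^2) = (3.419328 + (0.586)(0.546)) / (1 - (0.586)^2) = 3.739284 / 0.656604 = 5.694885.
Therefore gamma(0) = 5.6949 (to 4 decimal places).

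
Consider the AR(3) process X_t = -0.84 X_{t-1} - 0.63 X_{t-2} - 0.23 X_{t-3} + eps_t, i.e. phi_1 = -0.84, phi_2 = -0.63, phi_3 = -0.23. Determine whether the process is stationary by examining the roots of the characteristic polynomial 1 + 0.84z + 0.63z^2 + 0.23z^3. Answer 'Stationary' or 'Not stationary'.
\text{Stationary}

The AR(p) characteristic polynomial is P(z) = 1 + 0.84z + 0.63z^2 + 0.23z^3.
Stationarity requires all roots to lie outside the unit circle, i.e. |z| > 1 for every root.
Degree 3: look for a simple real root z0 first, then factor out (1 - z/z0) and solve the remaining quadratic.
Testing z0 = -2: P(-2) = 1 + (0.84)(-2) + (0.63)(-2)^2 + (0.23)(-2)^3
  = 1 + (-1.68) + (2.52) + (-1.84) = 0.  So z_0 = -2 is a root, |z_0| = 2.
Divide out the factor (1 + 0.5 z) = (1 - z/z0) (since 1/z0 = -0.5):
  P(z) = (1 + 0.5 z)(1 + (0.34) z + (0.46) z^2)
  [check: z-coef 0.34 - (-0.5) = 0.84; z^2-coef 0.46 - (-0.5)(0.34) = 0.63; z^3-coef -(-0.5)(0.46) = 0.23.]
Remaining roots from the quadratic factor 1 + (0.34) z + (0.46) z^2:
  Set 1 + (0.34) z + (0.46) z^2 = 0, i.e. a z^2 + b z + c = 0 with a = 0.46, b = 0.34, c = 1.
  Discriminant D = b^2 - 4ac = (0.34)^2 - 4*(0.46)*1 = 0.1156 - (1.84) = -1.7244.
  D < 0, so the roots are the complex-conjugate pair z = (-b +/- i sqrt(-D)) / (2a) = -0.3696 +/- 1.4274i.
  For a conjugate pair |z|^2 = z * conj(z) = (product of roots) = c/a = 1/(0.46) = 2.173913, so |z| = sqrt(2.173913) = 1.4744 for both roots.
Moduli of all roots: 2.0000, 1.4744, 1.4744.
All moduli strictly greater than 1? Yes.
Verdict: Stationary.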